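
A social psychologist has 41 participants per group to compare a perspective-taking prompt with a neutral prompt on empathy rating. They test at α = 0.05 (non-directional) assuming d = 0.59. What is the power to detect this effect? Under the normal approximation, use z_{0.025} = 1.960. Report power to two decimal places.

For two equal groups, power = Φ(d·√(n/2) − z_{α/2}).
d·√(n/2) = 0.59 × √(41/2) = 0.59 × 4.528 = 2.671.
z_β = 2.671 − 1.960 = 0.711.
Power = Φ(0.711) = 0.762.

power ≈ 0.76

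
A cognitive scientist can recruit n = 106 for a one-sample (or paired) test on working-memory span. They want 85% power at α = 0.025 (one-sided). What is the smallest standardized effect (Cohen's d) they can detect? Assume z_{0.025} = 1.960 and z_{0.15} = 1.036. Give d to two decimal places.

d_min ≈ 0.29

For a single sample (or paired design) of n = 106: d_min = (z_{α} + z_β)/√n.
z-sum = 1.960 + 1.036 = 2.996.
d_min = 2.996 / √106 = 2.996 / 10.296 = 0.291.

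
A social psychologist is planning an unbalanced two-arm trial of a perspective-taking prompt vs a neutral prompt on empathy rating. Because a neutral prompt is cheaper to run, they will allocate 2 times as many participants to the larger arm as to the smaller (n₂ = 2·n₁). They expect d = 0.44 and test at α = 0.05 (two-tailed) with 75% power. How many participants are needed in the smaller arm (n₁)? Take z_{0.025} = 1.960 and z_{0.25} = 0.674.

With allocation ratio k = n₂/n₁ = 2, Var(x̄₁−x̄₂) = σ²(1/n₁ + 1/(k·n₁)) = σ²·(k+1)/(k·n₁).
So n₁ = (1 + 1/k)·((z_{α/2} + z_β)/d)² = 1.500 × (2.634/0.44)².
n₁ = 1.500 × 35.84 = 53.8.
Round up: n₁ = 54, giving n₂ = 2 × 54 = 108.

n₁ = 54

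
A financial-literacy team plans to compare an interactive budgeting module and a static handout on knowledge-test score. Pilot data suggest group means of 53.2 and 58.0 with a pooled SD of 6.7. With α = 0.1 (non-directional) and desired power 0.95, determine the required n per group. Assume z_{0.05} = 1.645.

n = 43 per group

Cohen's d = |M₁ − M₂| / SD_pooled = |53.2 − 58.0| / 6.7 = 4.8 / 6.7 = 0.716.
For two independent groups with equal n: n = 2·((z_{α/2} + z_β) / d)².
z_{α/2} + z_β = 1.645 + 1.645 = 3.290.
n = 2 × (3.290 / 0.716)² = 2 × 4.595² = 2 × 21.11 = 42.2.
Round up to the next whole participant.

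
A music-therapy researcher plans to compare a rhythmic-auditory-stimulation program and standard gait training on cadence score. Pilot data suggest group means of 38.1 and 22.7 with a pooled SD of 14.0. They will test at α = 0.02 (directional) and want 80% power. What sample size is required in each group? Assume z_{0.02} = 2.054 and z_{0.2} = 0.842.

n = 14 per group

Cohen's d = |M₁ − M₂| / SD_pooled = |38.1 − 22.7| / 14.0 = 15.4 / 14.0 = 1.100.
For two independent groups with equal n: n = 2·((z_{α} + z_β) / d)².
z_{α} + z_β = 2.054 + 0.842 = 2.896.
n = 2 × (2.896 / 1.100)² = 2 × 2.633² = 2 × 6.93 = 13.9.
Round up to the next whole participant.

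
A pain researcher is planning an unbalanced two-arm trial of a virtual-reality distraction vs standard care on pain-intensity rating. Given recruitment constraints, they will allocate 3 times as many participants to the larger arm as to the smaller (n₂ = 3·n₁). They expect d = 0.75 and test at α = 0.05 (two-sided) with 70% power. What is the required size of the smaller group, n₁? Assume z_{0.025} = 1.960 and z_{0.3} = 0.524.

With allocation ratio k = n₂/n₁ = 3, Var(x̄₁−x̄₂) = σ²(1/n₁ + 1/(k·n₁)) = σ²·(k+1)/(k·n₁).
So n₁ = (1 + 1/k)·((z_{α/2} + z_β)/d)² = 1.333 × (2.484/0.75)².
n₁ = 1.333 × 10.97 = 14.6.
Round up: n₁ = 15, giving n₂ = 3 × 15 = 45.

n₁ = 15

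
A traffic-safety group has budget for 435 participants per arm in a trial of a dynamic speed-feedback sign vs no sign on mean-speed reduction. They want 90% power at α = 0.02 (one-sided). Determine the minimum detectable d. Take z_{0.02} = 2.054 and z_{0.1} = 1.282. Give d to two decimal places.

For two independent groups of n = 435 each: d_min = (z_{α} + z_β)·√(2/n).
z-sum = 2.054 + 1.282 = 3.336.
d_min = 3.336 × √(2/435) = 3.336 × 0.0678 = 0.226.

d_min ≈ 0.23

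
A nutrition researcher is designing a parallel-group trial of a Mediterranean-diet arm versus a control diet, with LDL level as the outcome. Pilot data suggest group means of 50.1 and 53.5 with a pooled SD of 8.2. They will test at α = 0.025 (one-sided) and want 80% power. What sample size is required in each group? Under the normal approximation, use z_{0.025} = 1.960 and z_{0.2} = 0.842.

n = 92 per group

Cohen's d = |M₁ − M₂| / SD_pooled = |50.1 − 53.5| / 8.2 = 3.4 / 8.2 = 0.415.
For two independent groups with equal n: n = 2·((z_{α} + z_β) / d)².
z_{α} + z_β = 1.960 + 0.842 = 2.802.
n = 2 × (2.802 / 0.415)² = 2 × 6.752² = 2 × 45.59 = 91.2.
Round up to the next whole participant.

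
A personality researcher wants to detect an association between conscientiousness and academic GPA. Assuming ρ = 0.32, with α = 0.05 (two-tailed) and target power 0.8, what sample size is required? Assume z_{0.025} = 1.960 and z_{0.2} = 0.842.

n = 75

Fisher's z: C = ½·ln((1+r)/(1−r)) = ½·ln(1.9412) = 0.3316.
n = ((z_{α/2} + z_β)/C)² + 3.
(1.960 + 0.842) / 0.3316 = 2.802 / 0.3316 = 8.450.
n = 8.450² + 3 = 71.40 + 3 = 74.4.
Round up.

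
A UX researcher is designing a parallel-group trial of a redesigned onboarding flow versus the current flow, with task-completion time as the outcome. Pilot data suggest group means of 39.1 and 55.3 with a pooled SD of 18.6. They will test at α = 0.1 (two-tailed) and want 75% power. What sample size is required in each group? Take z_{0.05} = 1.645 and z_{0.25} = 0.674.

n = 15 per group

Cohen's d = |M₁ − M₂| / SD_pooled = |39.1 − 55.3| / 18.6 = 16.2 / 18.6 = 0.871.
For two independent groups with equal n: n = 2·((z_{α/2} + z_β) / d)².
z_{α/2} + z_β = 1.645 + 0.674 = 2.319.
n = 2 × (2.319 / 0.871)² = 2 × 2.662² = 2 × 7.09 = 14.2.
Round up to the next whole participant.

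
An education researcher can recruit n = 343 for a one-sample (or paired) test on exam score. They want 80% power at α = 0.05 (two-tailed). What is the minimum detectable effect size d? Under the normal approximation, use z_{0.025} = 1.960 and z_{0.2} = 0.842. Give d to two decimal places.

For a single sample (or paired design) of n = 343: d_min = (z_{α/2} + z_β)/√n.
z-sum = 1.960 + 0.842 = 2.802.
d_min = 2.802 / √343 = 2.802 / 18.520 = 0.151.

d_min ≈ 0.15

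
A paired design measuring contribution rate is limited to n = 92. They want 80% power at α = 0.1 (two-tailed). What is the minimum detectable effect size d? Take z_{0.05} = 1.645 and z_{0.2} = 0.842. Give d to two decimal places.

For a single sample (or paired design) of n = 92: d_min = (z_{α/2} + z_β)/√n.
z-sum = 1.645 + 0.842 = 2.487.
d_min = 2.487 / √92 = 2.487 / 9.592 = 0.259.

d_min ≈ 0.26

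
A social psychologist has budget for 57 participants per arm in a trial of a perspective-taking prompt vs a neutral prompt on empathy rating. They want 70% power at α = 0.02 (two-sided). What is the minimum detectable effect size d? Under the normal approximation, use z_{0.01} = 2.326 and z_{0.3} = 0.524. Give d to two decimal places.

For two independent groups of n = 57 each: d_min = (z_{α/2} + z_β)·√(2/n).
z-sum = 2.326 + 0.524 = 2.850.
d_min = 2.850 × √(2/57) = 2.850 × 0.1873 = 0.534.

d_min ≈ 0.53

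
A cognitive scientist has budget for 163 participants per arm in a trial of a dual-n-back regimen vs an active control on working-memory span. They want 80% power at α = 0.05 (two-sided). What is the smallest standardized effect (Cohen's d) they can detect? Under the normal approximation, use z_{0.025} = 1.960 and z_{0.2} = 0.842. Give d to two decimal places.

d_min ≈ 0.31

For two independent groups of n = 163 each: d_min = (z_{α/2} + z_β)·√(2/n).
z-sum = 1.960 + 0.842 = 2.802.
d_min = 2.802 × √(2/163) = 2.802 × 0.1108 = 0.310.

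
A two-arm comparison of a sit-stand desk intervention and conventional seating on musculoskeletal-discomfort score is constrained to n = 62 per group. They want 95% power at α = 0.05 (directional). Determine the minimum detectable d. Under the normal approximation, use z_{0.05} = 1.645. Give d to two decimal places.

For two independent groups of n = 62 each: d_min = (z_{α} + z_β)·√(2/n).
z-sum = 1.645 + 1.645 = 3.290.
d_min = 3.290 × √(2/62) = 3.290 × 0.1796 = 0.591.

d_min ≈ 0.59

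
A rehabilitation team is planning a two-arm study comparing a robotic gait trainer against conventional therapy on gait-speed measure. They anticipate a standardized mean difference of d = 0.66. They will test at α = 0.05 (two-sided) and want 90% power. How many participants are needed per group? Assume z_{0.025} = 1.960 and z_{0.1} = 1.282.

n = 49 per group

For two independent groups with equal n: n = 2·((z_{α/2} + z_β) / d)².
z_{α/2} + z_β = 1.960 + 1.282 = 3.242.
n = 2 × (3.242 / 0.66)² = 2 × 4.912² = 2 × 24.13 = 48.3.
Round up to the next whole participant.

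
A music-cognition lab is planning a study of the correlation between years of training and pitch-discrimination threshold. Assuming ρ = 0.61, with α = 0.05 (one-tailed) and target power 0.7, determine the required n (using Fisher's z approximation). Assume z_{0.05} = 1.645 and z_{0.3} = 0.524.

Fisher's z: C = ½·ln((1+r)/(1−r)) = ½·ln(4.1282) = 0.7089.
n = ((z_{α} + z_β)/C)² + 3.
(1.645 + 0.524) / 0.7089 = 2.169 / 0.7089 = 3.060.
n = 3.060² + 3 = 9.36 + 3 = 12.4.
Round up.

n = 13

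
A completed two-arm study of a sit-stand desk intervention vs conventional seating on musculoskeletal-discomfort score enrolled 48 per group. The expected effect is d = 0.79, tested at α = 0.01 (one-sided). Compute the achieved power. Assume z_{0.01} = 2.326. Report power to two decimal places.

power ≈ 0.94

For two equal groups, power = Φ(d·√(n/2) − z_{α}).
d·√(n/2) = 0.79 × √(48/2) = 0.79 × 4.899 = 3.870.
z_β = 3.870 − 2.326 = 1.544.
Power = Φ(1.544) = 0.939.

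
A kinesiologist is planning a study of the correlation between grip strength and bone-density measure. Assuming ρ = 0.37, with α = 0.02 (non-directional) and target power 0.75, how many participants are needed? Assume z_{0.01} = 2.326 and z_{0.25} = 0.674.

Fisher's z: C = ½·ln((1+r)/(1−r)) = ½·ln(2.1746) = 0.3884.
n = ((z_{α/2} + z_β)/C)² + 3.
(2.326 + 0.674) / 0.3884 = 3.000 / 0.3884 = 7.724.
n = 7.724² + 3 = 59.66 + 3 = 62.7.
Round up.

n = 63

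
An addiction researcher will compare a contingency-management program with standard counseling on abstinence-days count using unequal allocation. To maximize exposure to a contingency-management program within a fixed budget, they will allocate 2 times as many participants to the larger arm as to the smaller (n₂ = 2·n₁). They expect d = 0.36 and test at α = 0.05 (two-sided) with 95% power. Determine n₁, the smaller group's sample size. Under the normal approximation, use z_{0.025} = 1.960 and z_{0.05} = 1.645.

n₁ = 151

With allocation ratio k = n₂/n₁ = 2, Var(x̄₁−x̄₂) = σ²(1/n₁ + 1/(k·n₁)) = σ²·(k+1)/(k·n₁).
So n₁ = (1 + 1/k)·((z_{α/2} + z_β)/d)² = 1.500 × (3.605/0.36)².
n₁ = 1.500 × 100.28 = 150.4.
Round up: n₁ = 151, giving n₂ = 2 × 151 = 302.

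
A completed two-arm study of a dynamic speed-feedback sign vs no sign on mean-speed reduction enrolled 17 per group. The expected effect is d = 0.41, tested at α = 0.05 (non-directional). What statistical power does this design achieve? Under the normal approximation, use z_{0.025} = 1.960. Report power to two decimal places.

For two equal groups, power = Φ(d·√(n/2) − z_{α/2}).
d·√(n/2) = 0.41 × √(17/2) = 0.41 × 2.915 = 1.195.
z_β = 1.195 − 1.960 = -0.765.
Power = Φ(-0.765) = 0.222.

power ≈ 0.22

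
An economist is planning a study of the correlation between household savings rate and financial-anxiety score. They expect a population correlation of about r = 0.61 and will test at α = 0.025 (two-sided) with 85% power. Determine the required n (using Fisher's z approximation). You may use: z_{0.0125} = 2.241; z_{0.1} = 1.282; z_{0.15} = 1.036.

n = 25

Fisher's z: C = ½·ln((1+r)/(1−r)) = ½·ln(4.1282) = 0.7089.
n = ((z_{α/2} + z_β)/C)² + 3.
(2.241 + 1.036) / 0.7089 = 3.277 / 0.7089 = 4.623.
n = 4.623² + 3 = 21.37 + 3 = 24.4.
Round up.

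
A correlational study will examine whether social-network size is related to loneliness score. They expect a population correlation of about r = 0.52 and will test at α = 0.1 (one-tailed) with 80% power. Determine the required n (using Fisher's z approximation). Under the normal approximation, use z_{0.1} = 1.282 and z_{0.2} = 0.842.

Fisher's z: C = ½·ln((1+r)/(1−r)) = ½·ln(3.1667) = 0.5763.
n = ((z_{α} + z_β)/C)² + 3.
(1.282 + 0.842) / 0.5763 = 2.124 / 0.5763 = 3.686.
n = 3.686² + 3 = 13.58 + 3 = 16.6.
Round up.

n = 17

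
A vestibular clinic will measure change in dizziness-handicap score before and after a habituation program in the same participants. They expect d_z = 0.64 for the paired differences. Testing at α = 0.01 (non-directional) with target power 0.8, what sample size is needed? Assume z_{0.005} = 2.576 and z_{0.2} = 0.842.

n = 29 pairs

For a paired (one-sample on differences) test: n = ((z_{α/2} + z_β) / d)².
z_{α/2} + z_β = 2.576 + 0.842 = 3.418.
n = (3.418 / 0.64)² = 5.341² = 28.52.
Round up.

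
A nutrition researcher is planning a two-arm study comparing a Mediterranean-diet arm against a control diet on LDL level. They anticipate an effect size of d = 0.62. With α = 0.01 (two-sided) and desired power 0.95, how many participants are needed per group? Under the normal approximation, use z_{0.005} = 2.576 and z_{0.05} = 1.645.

n = 93 per group

For two independent groups with equal n: n = 2·((z_{α/2} + z_β) / d)².
z_{α/2} + z_β = 2.576 + 1.645 = 4.221.
n = 2 × (4.221 / 0.62)² = 2 × 6.808² = 2 × 46.35 = 92.7.
Round up to the next whole participant.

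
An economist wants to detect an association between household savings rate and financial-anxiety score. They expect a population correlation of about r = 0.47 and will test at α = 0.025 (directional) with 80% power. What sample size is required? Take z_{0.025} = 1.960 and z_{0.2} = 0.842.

Fisher's z: C = ½·ln((1+r)/(1−r)) = ½·ln(2.7736) = 0.5101.
n = ((z_{α} + z_β)/C)² + 3.
(1.960 + 0.842) / 0.5101 = 2.802 / 0.5101 = 5.493.
n = 5.493² + 3 = 30.17 + 3 = 33.2.
Round up.

n = 34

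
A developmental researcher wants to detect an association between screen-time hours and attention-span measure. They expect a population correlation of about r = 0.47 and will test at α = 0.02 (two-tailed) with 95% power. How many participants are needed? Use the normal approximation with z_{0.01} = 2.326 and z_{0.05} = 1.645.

Fisher's z: C = ½·ln((1+r)/(1−r)) = ½·ln(2.7736) = 0.5101.
n = ((z_{α/2} + z_β)/C)² + 3.
(2.326 + 1.645) / 0.5101 = 3.971 / 0.5101 = 7.785.
n = 7.785² + 3 = 60.60 + 3 = 63.6.
Round up.

n = 64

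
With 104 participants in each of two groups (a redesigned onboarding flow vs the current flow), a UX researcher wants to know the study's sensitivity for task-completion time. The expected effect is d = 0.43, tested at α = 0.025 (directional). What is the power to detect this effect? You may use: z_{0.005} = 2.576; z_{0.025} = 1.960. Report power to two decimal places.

For two equal groups, power = Φ(d·√(n/2) − z_{α}).
d·√(n/2) = 0.43 × √(104/2) = 0.43 × 7.211 = 3.101.
z_β = 3.101 − 1.960 = 1.141.
Power = Φ(1.141) = 0.873.

power ≈ 0.87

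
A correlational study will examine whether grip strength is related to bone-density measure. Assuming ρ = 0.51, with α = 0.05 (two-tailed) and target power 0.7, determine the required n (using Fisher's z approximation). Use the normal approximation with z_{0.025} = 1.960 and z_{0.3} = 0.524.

Fisher's z: C = ½·ln((1+r)/(1−r)) = ½·ln(3.0816) = 0.5627.
n = ((z_{α/2} + z_β)/C)² + 3.
(1.960 + 0.524) / 0.5627 = 2.484 / 0.5627 = 4.414.
n = 4.414² + 3 = 19.49 + 3 = 22.5.
Round up.

n = 23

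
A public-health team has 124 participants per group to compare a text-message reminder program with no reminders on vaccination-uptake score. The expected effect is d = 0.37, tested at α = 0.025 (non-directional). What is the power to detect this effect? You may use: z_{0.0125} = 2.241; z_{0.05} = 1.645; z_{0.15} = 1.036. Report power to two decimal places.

For two equal groups, power = Φ(d·√(n/2) − z_{α/2}).
d·√(n/2) = 0.37 × √(124/2) = 0.37 × 7.874 = 2.913.
z_β = 2.913 − 2.241 = 0.672.
Power = Φ(0.672) = 0.749.

power ≈ 0.75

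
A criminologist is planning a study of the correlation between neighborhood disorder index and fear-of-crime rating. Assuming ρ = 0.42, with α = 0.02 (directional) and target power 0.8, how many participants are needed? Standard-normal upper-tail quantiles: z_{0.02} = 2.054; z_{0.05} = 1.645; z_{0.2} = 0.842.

Fisher's z: C = ½·ln((1+r)/(1−r)) = ½·ln(2.4483) = 0.4477.
n = ((z_{α} + z_β)/C)² + 3.
(2.054 + 0.842) / 0.4477 = 2.896 / 0.4477 = 6.469.
n = 6.469² + 3 = 41.84 + 3 = 44.8.
Round up.

n = 45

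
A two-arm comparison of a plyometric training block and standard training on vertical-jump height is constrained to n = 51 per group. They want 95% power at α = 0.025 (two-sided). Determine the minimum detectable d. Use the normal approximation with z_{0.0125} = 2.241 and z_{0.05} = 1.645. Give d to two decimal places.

For two independent groups of n = 51 each: d_min = (z_{α/2} + z_β)·√(2/n).
z-sum = 2.241 + 1.645 = 3.886.
d_min = 3.886 × √(2/51) = 3.886 × 0.1980 = 0.770.

d_min ≈ 0.77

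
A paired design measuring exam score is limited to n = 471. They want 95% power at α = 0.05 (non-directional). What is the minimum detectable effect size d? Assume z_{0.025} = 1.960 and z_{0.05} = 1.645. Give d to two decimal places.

d_min ≈ 0.17

For a single sample (or paired design) of n = 471: d_min = (z_{α/2} + z_β)/√n.
z-sum = 1.960 + 1.645 = 3.605.
d_min = 3.605 / √471 = 3.605 / 21.703 = 0.166.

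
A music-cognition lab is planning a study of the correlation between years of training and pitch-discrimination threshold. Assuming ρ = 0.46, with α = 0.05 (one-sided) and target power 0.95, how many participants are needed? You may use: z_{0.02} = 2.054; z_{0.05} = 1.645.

Fisher's z: C = ½·ln((1+r)/(1−r)) = ½·ln(2.7037) = 0.4973.
n = ((z_{α} + z_β)/C)² + 3.
(1.645 + 1.645) / 0.4973 = 3.290 / 0.4973 = 6.616.
n = 6.616² + 3 = 43.77 + 3 = 46.8.
Round up.

n = 47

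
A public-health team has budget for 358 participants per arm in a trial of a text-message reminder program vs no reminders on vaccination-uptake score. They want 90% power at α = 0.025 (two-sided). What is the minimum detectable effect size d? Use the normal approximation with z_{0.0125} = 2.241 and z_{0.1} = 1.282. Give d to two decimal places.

d_min ≈ 0.26

For two independent groups of n = 358 each: d_min = (z_{α/2} + z_β)·√(2/n).
z-sum = 2.241 + 1.282 = 3.523.
d_min = 3.523 × √(2/358) = 3.523 × 0.0747 = 0.263.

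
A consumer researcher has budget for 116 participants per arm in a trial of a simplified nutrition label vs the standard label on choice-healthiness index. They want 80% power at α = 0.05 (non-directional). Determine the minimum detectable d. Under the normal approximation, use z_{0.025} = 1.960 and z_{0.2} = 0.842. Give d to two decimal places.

For two independent groups of n = 116 each: d_min = (z_{α/2} + z_β)·√(2/n).
z-sum = 1.960 + 0.842 = 2.802.
d_min = 2.802 × √(2/116) = 2.802 × 0.1313 = 0.368.

d_min ≈ 0.37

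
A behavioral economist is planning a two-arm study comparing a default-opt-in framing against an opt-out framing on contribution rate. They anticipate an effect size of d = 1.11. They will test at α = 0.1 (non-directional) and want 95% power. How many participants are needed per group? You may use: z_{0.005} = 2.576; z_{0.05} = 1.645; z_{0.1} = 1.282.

For two independent groups with equal n: n = 2·((z_{α/2} + z_β) / d)².
z_{α/2} + z_β = 1.645 + 1.645 = 3.290.
n = 2 × (3.290 / 1.11)² = 2 × 2.964² = 2 × 8.79 = 17.6.
Round up to the next whole participant.

n = 18 per group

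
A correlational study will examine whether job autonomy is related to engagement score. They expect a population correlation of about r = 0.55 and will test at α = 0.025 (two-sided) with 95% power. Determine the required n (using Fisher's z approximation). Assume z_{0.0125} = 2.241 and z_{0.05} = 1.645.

n = 43

Fisher's z: C = ½·ln((1+r)/(1−r)) = ½·ln(3.4444) = 0.6184.
n = ((z_{α/2} + z_β)/C)² + 3.
(2.241 + 1.645) / 0.6184 = 3.886 / 0.6184 = 6.284.
n = 6.284² + 3 = 39.49 + 3 = 42.5.
Round up.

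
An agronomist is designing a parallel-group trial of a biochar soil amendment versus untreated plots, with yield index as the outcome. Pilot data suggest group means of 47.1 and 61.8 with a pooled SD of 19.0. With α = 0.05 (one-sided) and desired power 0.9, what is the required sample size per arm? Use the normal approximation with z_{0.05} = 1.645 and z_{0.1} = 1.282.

n = 29 per group

Cohen's d = |M₁ − M₂| / SD_pooled = |47.1 − 61.8| / 19.0 = 14.7 / 19.0 = 0.774.
For two independent groups with equal n: n = 2·((z_{α} + z_β) / d)².
z_{α} + z_β = 1.645 + 1.282 = 2.927.
n = 2 × (2.927 / 0.774)² = 2 × 3.782² = 2 × 14.30 = 28.6.
Round up to the next whole participant.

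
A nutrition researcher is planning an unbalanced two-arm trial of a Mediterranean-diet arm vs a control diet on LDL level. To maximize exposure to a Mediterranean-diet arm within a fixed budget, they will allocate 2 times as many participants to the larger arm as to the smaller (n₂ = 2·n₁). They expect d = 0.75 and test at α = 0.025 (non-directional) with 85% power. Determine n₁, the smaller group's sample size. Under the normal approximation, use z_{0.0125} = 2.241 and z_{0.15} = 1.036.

n₁ = 29

With allocation ratio k = n₂/n₁ = 2, Var(x̄₁−x̄₂) = σ²(1/n₁ + 1/(k·n₁)) = σ²·(k+1)/(k·n₁).
So n₁ = (1 + 1/k)·((z_{α/2} + z_β)/d)² = 1.500 × (3.277/0.75)².
n₁ = 1.500 × 19.09 = 28.6.
Round up: n₁ = 29, giving n₂ = 2 × 29 = 58.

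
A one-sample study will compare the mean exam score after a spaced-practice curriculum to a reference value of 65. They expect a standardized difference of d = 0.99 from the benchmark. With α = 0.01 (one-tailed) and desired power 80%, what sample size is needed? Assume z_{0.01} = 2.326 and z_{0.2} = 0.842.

For a one-sample test: n = ((z_{α} + z_β) / d)².
z_{α} + z_β = 2.326 + 0.842 = 3.168.
n = (3.168 / 0.99)² = 3.200² = 10.24.
Round up.

n = 11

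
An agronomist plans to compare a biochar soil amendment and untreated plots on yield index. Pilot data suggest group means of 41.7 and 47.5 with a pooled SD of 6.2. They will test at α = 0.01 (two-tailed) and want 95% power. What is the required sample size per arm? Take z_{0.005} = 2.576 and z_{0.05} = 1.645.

n = 41 per group

Cohen's d = |M₁ − M₂| / SD_pooled = |41.7 − 47.5| / 6.2 = 5.8 / 6.2 = 0.935.
For two independent groups with equal n: n = 2·((z_{α/2} + z_β) / d)².
z_{α/2} + z_β = 2.576 + 1.645 = 4.221.
n = 2 × (4.221 / 0.935)² = 2 × 4.514² = 2 × 20.38 = 40.8.
Round up to the next whole participant.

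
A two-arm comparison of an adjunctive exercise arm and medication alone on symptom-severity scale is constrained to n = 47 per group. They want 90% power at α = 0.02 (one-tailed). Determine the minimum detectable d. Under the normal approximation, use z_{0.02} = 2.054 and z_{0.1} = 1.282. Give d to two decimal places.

d_min ≈ 0.69

For two independent groups of n = 47 each: d_min = (z_{α} + z_β)·√(2/n).
z-sum = 2.054 + 1.282 = 3.336.
d_min = 3.336 × √(2/47) = 3.336 × 0.2063 = 0.688.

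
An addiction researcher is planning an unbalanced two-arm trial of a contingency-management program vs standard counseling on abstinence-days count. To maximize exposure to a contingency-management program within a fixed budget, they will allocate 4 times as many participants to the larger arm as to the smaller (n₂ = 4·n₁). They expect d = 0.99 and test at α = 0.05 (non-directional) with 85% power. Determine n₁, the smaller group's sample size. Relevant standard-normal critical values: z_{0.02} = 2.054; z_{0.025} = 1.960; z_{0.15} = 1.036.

n₁ = 12

With allocation ratio k = n₂/n₁ = 4, Var(x̄₁−x̄₂) = σ²(1/n₁ + 1/(k·n₁)) = σ²·(k+1)/(k·n₁).
So n₁ = (1 + 1/k)·((z_{α/2} + z_β)/d)² = 1.250 × (2.996/0.99)².
n₁ = 1.250 × 9.16 = 11.4.
Round up: n₁ = 12, giving n₂ = 4 × 12 = 48.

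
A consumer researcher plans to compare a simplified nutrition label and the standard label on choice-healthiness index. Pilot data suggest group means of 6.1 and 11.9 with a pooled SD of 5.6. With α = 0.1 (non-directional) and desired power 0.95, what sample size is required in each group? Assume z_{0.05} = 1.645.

Cohen's d = |M₁ − M₂| / SD_pooled = |6.1 − 11.9| / 5.6 = 5.8 / 5.6 = 1.036.
For two independent groups with equal n: n = 2·((z_{α/2} + z_β) / d)².
z_{α/2} + z_β = 1.645 + 1.645 = 3.290.
n = 2 × (3.290 / 1.036)² = 2 × 3.176² = 2 × 10.08 = 20.2.
Round up to the next whole participant.

n = 21 per group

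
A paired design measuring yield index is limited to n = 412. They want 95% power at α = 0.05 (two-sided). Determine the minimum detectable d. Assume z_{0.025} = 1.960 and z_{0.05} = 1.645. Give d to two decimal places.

For a single sample (or paired design) of n = 412: d_min = (z_{α/2} + z_β)/√n.
z-sum = 1.960 + 1.645 = 3.605.
d_min = 3.605 / √412 = 3.605 / 20.298 = 0.178.

d_min ≈ 0.18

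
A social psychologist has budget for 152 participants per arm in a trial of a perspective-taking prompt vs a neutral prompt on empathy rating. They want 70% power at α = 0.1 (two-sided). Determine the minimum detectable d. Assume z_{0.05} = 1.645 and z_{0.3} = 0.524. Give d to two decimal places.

For two independent groups of n = 152 each: d_min = (z_{α/2} + z_β)·√(2/n).
z-sum = 1.645 + 0.524 = 2.169.
d_min = 2.169 × √(2/152) = 2.169 × 0.1147 = 0.249.

d_min ≈ 0.25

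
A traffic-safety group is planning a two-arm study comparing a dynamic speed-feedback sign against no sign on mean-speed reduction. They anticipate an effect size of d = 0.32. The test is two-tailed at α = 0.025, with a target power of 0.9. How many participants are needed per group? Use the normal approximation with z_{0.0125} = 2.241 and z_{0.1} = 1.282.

For two independent groups with equal n: n = 2·((z_{α/2} + z_β) / d)².
z_{α/2} + z_β = 2.241 + 1.282 = 3.523.
n = 2 × (3.523 / 0.32)² = 2 × 11.009² = 2 × 121.21 = 242.4.
Round up to the next whole participant.

n = 243 per group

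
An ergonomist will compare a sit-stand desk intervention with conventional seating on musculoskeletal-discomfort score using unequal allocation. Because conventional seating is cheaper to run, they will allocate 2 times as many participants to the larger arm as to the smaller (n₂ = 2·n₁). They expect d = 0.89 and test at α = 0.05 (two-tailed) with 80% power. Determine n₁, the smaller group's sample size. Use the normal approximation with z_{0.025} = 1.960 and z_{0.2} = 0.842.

n₁ = 15

With allocation ratio k = n₂/n₁ = 2, Var(x̄₁−x̄₂) = σ²(1/n₁ + 1/(k·n₁)) = σ²·(k+1)/(k·n₁).
So n₁ = (1 + 1/k)·((z_{α/2} + z_β)/d)² = 1.500 × (2.802/0.89)².
n₁ = 1.500 × 9.91 = 14.9.
Round up: n₁ = 15, giving n₂ = 2 × 15 = 30.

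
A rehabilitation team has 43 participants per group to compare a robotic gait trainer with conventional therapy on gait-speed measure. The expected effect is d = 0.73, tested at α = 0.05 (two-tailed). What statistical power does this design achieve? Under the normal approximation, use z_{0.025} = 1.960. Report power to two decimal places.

power ≈ 0.92

For two equal groups, power = Φ(d·√(n/2) − z_{α/2}).
d·√(n/2) = 0.73 × √(43/2) = 0.73 × 4.637 = 3.385.
z_β = 3.385 − 1.960 = 1.425.
Power = Φ(1.425) = 0.923.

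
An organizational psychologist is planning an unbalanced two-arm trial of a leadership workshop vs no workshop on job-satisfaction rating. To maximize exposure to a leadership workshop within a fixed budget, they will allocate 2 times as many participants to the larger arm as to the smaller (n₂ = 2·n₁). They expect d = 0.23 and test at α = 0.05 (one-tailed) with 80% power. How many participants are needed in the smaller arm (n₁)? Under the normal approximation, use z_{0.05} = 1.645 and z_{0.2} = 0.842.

With allocation ratio k = n₂/n₁ = 2, Var(x̄₁−x̄₂) = σ²(1/n₁ + 1/(k·n₁)) = σ²·(k+1)/(k·n₁).
So n₁ = (1 + 1/k)·((z_{α} + z_β)/d)² = 1.500 × (2.487/0.23)².
n₁ = 1.500 × 116.92 = 175.4.
Round up: n₁ = 176, giving n₂ = 2 × 176 = 352.

n₁ = 176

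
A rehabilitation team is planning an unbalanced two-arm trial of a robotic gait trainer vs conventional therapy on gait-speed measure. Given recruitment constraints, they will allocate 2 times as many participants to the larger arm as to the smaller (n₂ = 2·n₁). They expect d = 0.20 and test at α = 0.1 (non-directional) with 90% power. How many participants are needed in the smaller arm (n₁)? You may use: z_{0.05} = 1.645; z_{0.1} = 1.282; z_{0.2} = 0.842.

n₁ = 322

With allocation ratio k = n₂/n₁ = 2, Var(x̄₁−x̄₂) = σ²(1/n₁ + 1/(k·n₁)) = σ²·(k+1)/(k·n₁).
So n₁ = (1 + 1/k)·((z_{α/2} + z_β)/d)² = 1.500 × (2.927/0.20)².
n₁ = 1.500 × 214.18 = 321.3.
Round up: n₁ = 322, giving n₂ = 2 × 322 = 644.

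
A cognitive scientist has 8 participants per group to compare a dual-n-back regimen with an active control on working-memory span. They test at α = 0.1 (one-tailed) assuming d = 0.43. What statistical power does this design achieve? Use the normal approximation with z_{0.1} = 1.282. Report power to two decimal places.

For two equal groups, power = Φ(d·√(n/2) − z_{α}).
d·√(n/2) = 0.43 × √(8/2) = 0.43 × 2.000 = 0.860.
z_β = 0.860 − 1.282 = -0.422.
Power = Φ(-0.422) = 0.337.

power ≈ 0.34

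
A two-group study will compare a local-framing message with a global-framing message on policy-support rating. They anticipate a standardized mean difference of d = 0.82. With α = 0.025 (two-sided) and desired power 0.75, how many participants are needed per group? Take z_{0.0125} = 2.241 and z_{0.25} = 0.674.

n = 26 per group

For two independent groups with equal n: n = 2·((z_{α/2} + z_β) / d)².
z_{α/2} + z_β = 2.241 + 0.674 = 2.915.
n = 2 × (2.915 / 0.82)² = 2 × 3.555² = 2 × 12.64 = 25.3.
Round up to the next whole participant.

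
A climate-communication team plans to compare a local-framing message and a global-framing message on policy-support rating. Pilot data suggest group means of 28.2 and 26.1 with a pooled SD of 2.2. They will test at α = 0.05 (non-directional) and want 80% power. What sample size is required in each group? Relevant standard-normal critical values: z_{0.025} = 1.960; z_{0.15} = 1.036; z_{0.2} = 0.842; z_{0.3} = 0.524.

Cohen's d = |M₁ − M₂| / SD_pooled = |28.2 − 26.1| / 2.2 = 2.1 / 2.2 = 0.955.
For two independent groups with equal n: n = 2·((z_{α/2} + z_β) / d)².
z_{α/2} + z_β = 1.960 + 0.842 = 2.802.
n = 2 × (2.802 / 0.955)² = 2 × 2.934² = 2 × 8.61 = 17.2.
Round up to the next whole participant.

n = 18 per group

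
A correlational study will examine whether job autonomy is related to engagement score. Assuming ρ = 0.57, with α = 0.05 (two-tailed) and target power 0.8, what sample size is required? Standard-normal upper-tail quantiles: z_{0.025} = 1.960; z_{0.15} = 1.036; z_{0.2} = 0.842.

Fisher's z: C = ½·ln((1+r)/(1−r)) = ½·ln(3.6512) = 0.6475.
n = ((z_{α/2} + z_β)/C)² + 3.
(1.960 + 0.842) / 0.6475 = 2.802 / 0.6475 = 4.327.
n = 4.327² + 3 = 18.73 + 3 = 21.7.
Round up.

n = 22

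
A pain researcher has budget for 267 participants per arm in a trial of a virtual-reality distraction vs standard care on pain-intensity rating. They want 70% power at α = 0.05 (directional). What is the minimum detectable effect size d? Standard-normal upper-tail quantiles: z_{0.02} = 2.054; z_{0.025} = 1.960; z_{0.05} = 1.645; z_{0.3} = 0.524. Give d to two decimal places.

For two independent groups of n = 267 each: d_min = (z_{α} + z_β)·√(2/n).
z-sum = 1.645 + 0.524 = 2.169.
d_min = 2.169 × √(2/267) = 2.169 × 0.0865 = 0.188.

d_min ≈ 0.19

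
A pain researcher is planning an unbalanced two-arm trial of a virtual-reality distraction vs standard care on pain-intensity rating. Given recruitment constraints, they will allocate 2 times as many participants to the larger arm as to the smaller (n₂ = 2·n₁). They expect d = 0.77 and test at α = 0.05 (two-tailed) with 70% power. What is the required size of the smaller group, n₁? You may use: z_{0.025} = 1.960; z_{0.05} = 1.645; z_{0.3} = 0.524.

With allocation ratio k = n₂/n₁ = 2, Var(x̄₁−x̄₂) = σ²(1/n₁ + 1/(k·n₁)) = σ²·(k+1)/(k·n₁).
So n₁ = (1 + 1/k)·((z_{α/2} + z_β)/d)² = 1.500 × (2.484/0.77)².
n₁ = 1.500 × 10.41 = 15.6.
Round up: n₁ = 16, giving n₂ = 2 × 16 = 32.

n₁ = 16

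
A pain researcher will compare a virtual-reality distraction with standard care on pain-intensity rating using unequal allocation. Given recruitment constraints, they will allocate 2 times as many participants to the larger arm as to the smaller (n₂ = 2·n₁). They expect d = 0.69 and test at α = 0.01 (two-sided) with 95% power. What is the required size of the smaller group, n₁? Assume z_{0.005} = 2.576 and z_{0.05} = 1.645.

With allocation ratio k = n₂/n₁ = 2, Var(x̄₁−x̄₂) = σ²(1/n₁ + 1/(k·n₁)) = σ²·(k+1)/(k·n₁).
So n₁ = (1 + 1/k)·((z_{α/2} + z_β)/d)² = 1.500 × (4.221/0.69)².
n₁ = 1.500 × 37.42 = 56.1.
Round up: n₁ = 57, giving n₂ = 2 × 57 = 114.

n₁ = 57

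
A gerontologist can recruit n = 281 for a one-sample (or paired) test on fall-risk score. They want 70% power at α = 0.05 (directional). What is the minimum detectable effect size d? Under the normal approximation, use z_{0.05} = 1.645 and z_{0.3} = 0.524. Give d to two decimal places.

d_min ≈ 0.13

For a single sample (or paired design) of n = 281: d_min = (z_{α} + z_β)/√n.
z-sum = 1.645 + 0.524 = 2.169.
d_min = 2.169 / √281 = 2.169 / 16.763 = 0.129.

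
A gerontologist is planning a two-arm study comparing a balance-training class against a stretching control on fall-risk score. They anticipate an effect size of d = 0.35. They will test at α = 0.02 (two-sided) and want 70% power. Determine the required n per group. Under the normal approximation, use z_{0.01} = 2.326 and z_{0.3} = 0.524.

n = 133 per group

For two independent groups with equal n: n = 2·((z_{α/2} + z_β) / d)².
z_{α/2} + z_β = 2.326 + 0.524 = 2.850.
n = 2 × (2.850 / 0.35)² = 2 × 8.143² = 2 × 66.31 = 132.6.
Round up to the next whole participant.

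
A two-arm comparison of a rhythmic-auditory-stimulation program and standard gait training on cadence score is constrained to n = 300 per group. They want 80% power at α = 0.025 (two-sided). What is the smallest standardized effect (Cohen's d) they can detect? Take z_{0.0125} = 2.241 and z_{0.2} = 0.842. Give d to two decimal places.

d_min ≈ 0.25

For two independent groups of n = 300 each: d_min = (z_{α/2} + z_β)·√(2/n).
z-sum = 2.241 + 0.842 = 3.083.
d_min = 3.083 × √(2/300) = 3.083 × 0.0816 = 0.252.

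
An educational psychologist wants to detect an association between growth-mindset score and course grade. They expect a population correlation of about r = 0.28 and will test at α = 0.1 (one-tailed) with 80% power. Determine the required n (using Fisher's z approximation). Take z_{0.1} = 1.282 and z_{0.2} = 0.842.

n = 58

Fisher's z: C = ½·ln((1+r)/(1−r)) = ½·ln(1.7778) = 0.2877.
n = ((z_{α} + z_β)/C)² + 3.
(1.282 + 0.842) / 0.2877 = 2.124 / 0.2877 = 7.383.
n = 7.383² + 3 = 54.50 + 3 = 57.5.
Round up.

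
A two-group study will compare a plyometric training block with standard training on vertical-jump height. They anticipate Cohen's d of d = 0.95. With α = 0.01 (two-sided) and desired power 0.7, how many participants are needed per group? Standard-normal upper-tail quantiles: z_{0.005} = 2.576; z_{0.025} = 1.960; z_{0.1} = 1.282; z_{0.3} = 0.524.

For two independent groups with equal n: n = 2·((z_{α/2} + z_β) / d)².
z_{α/2} + z_β = 2.576 + 0.524 = 3.100.
n = 2 × (3.100 / 0.95)² = 2 × 3.263² = 2 × 10.65 = 21.3.
Round up to the next whole participant.

n = 22 per group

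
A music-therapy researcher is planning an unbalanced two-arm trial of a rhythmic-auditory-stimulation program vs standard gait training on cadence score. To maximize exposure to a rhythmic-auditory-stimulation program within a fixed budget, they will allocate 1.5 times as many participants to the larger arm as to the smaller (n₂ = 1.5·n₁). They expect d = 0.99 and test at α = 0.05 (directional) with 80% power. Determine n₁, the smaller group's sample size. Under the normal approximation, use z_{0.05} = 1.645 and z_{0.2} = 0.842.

With allocation ratio k = n₂/n₁ = 1.5, Var(x̄₁−x̄₂) = σ²(1/n₁ + 1/(k·n₁)) = σ²·(k+1)/(k·n₁).
So n₁ = (1 + 1/k)·((z_{α} + z_β)/d)² = 1.667 × (2.487/0.99)².
n₁ = 1.667 × 6.31 = 10.5.
Round up: n₁ = 11, giving n₂ = ⌈1.5 × 11⌉ = ⌈16.5⌉ = 17.

n₁ = 11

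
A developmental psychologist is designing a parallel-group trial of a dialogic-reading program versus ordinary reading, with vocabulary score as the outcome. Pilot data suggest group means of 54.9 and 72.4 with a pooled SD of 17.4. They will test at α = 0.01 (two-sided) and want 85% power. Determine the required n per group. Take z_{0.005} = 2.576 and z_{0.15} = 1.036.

Cohen's d = |M₁ − M₂| / SD_pooled = |54.9 − 72.4| / 17.4 = 17.5 / 17.4 = 1.006.
For two independent groups with equal n: n = 2·((z_{α/2} + z_β) / d)².
z_{α/2} + z_β = 2.576 + 1.036 = 3.612.
n = 2 × (3.612 / 1.006)² = 2 × 3.590² = 2 × 12.89 = 25.8.
Round up to the next whole participant.

n = 26 per group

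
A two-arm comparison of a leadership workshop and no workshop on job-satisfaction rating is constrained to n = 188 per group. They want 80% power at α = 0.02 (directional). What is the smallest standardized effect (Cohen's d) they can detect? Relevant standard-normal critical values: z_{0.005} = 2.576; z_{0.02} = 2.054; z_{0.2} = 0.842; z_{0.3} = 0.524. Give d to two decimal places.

For two independent groups of n = 188 each: d_min = (z_{α} + z_β)·√(2/n).
z-sum = 2.054 + 0.842 = 2.896.
d_min = 2.896 × √(2/188) = 2.896 × 0.1031 = 0.299.

d_min ≈ 0.30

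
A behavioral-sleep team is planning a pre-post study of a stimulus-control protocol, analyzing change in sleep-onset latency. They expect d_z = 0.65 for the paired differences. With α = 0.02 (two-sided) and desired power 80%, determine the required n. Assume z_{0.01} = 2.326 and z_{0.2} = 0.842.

n = 24 pairs

For a paired (one-sample on differences) test: n = ((z_{α/2} + z_β) / d)².
z_{α/2} + z_β = 2.326 + 0.842 = 3.168.
n = (3.168 / 0.65)² = 4.874² = 23.75.
Round up.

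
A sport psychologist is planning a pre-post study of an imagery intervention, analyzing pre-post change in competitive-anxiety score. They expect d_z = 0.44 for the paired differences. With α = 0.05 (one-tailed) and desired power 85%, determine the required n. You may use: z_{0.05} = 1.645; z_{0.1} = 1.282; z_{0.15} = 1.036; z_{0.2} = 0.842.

n = 38 pairs

For a paired (one-sample on differences) test: n = ((z_{α} + z_β) / d)².
z_{α} + z_β = 1.645 + 1.036 = 2.681.
n = (2.681 / 0.44)² = 6.093² = 37.13.
Round up.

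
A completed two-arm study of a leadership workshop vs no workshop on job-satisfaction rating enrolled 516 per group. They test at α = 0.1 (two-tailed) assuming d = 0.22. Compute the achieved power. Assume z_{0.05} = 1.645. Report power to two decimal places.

For two equal groups, power = Φ(d·√(n/2) − z_{α/2}).
d·√(n/2) = 0.22 × √(516/2) = 0.22 × 16.062 = 3.534.
z_β = 3.534 − 1.645 = 1.889.
Power = Φ(1.889) = 0.971.

power ≈ 0.97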